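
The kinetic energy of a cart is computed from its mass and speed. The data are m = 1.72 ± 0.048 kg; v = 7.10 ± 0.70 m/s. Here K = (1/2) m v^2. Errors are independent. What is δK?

Relative error in a monomial: (δK/K)² = Σ (nᵢ · δxᵢ/xᵢ)².
  (1·δm/m)² = (1×0.0279)² = 0.000779;  (2·δv/v)² = (2×0.0986)² = 0.0389
δK/K = √(0.0397) = 0.199
K = 43.4 J, so δK = 0.199 × 43.4 = 8.63 J.

8.63 J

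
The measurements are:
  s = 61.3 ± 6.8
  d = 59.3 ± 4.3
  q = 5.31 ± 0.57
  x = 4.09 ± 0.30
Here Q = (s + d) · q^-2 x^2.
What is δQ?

19.2

Let u = s + d = 121. δu = √(δs² + δd²) = √(46.2 + 18.5) = 8.05, so δu/u = 0.0667.
Q is then a monomial in u, q, x:
δQ/Q = √((δu/u)² + (-2·δq/q)² + (2·δx/x)²) = √(0.00445 + 0.0461 + 0.0215) = 0.268
Q = 71.5, so δQ = 0.268 × 71.5 = 19.2.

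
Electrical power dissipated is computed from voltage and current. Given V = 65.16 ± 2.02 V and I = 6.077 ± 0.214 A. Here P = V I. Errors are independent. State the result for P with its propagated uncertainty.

396.0 ± 18.6 W

P is a product of powers, so relative uncertainties combine in quadrature:
  (1·δV/V)² = (1×0.0310)² = 0.000961;  (1·δI/I)² = (1×0.0352)² = 0.00124
δP/P = √(0.00220) = 0.0469
P = 396.0 W, so δP = 0.0469 × 396.0 = 18.6 W.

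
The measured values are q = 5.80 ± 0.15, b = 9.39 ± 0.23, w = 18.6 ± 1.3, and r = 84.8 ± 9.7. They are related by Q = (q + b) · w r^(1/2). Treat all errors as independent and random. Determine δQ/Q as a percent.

9.21%

Let u = q + b = 15.2. δu = √(δq² + δb²) = √(0.0225 + 0.0529) = 0.275, so δu/u = 0.0181.
Q is then a monomial in u, w, r:
δQ/Q = √((δu/u)² + (1·δw/w)² + (½·δr/r)²) = √(0.000327 + 0.00488 + 0.00327) = 0.0921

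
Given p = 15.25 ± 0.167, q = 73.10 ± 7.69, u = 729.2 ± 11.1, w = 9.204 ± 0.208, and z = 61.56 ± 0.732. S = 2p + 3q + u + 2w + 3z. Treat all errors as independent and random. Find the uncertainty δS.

25.7

Each term contributes (cᵢ δxᵢ)² to (δS)²:
  (2·δp)² = 0.112;  (3·δq)² = 532;  (δu)² = 123;  (2·δw)² = 0.173;  (3·δz)² = 4.82
δS = √(661) = 25.7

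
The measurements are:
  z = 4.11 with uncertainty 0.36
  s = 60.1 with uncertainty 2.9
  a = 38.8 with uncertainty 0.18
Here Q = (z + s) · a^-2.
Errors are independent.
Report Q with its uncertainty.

Let u = z + s = 64.2. δu = √(δz² + δs²) = √(0.130 + 8.41) = 2.92, so δu/u = 0.0455.
Q is then a monomial in u, a:
δQ/Q = √((δu/u)² + (-2·δa/a)²) = √(0.00207 + 8.61e-05) = 0.0464
Q = 0.0427, so δQ = 0.0464 × 0.0427 = 0.00198.

0.0427 ± 0.00198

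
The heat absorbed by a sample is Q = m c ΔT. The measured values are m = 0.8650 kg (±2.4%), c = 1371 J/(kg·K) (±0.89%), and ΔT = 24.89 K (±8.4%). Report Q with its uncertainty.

Products/powers → add relative errors in quadrature, weighted by exponent:
  (1·δm/m)² = (1×0.0240)² = 0.000576;  (1·δc/c)² = (1×0.00890)² = 7.92e-05;  (1·δΔT/ΔT)² = (1×0.0840)² = 0.00706
δQ/Q = √(0.00771) = 0.0878
Q = 29520 J, so δQ = 0.0878 × 29520 = 2590 J.

29520 ± 2590 J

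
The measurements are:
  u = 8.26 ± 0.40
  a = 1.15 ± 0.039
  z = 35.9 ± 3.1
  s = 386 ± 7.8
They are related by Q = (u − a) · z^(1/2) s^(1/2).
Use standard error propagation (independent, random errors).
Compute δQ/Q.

0.0718

Let w = u − a = 7.11. δw = √(δu² + δa²) = √(0.160 + 0.00152) = 0.402, so δw/w = 0.0565.
Q is then a monomial in w, z, s:
δQ/Q = √((δw/w)² + (½·δz/z)² + (½·δs/s)²) = √(0.00320 + 0.00186 + 0.000102) = 0.0718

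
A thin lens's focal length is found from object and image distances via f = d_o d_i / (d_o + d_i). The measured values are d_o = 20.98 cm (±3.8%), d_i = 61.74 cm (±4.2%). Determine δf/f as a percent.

∂f/∂d_o = (d_i/(d_o+d_i))² = 0.557;  ∂f/∂d_i = (d_o/(d_o+d_i))² = 0.0643
δf = √((∂f/∂d_o · δd_o)² + (∂f/∂d_i · δd_i)²) = √(0.197 + 0.0278) = 0.474 cm
f = 15.66 cm, so δf/f = 0.474/15.66 = 0.0303.

3.03%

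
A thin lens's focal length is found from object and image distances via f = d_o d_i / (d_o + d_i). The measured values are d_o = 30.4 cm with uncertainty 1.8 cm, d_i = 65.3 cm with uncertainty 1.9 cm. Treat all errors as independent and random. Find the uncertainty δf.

0.860 cm

∂f/∂d_o = (d_i/(d_o+d_i))² = 0.466;  ∂f/∂d_i = (d_o/(d_o+d_i))² = 0.101
δf = √((∂f/∂d_o · δd_o)² + (∂f/∂d_i · δd_i)²) = √(0.702 + 0.0368) = 0.860 cm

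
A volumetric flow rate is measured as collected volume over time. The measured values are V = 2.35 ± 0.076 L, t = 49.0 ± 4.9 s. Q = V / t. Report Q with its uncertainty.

Relative error in a monomial: (δQ/Q)² = Σ (nᵢ · δxᵢ/xᵢ)².
  (1·δV/V)² = (1×0.0323)² = 0.00105;  (-1·δt/t)² = (-1×0.100)² = 0.0100
δQ/Q = √(0.0110) = 0.105
Q = 0.0480 L/s, so δQ = 0.105 × 0.0480 = 0.00504 L/s.

0.0480 ± 0.00504 L/s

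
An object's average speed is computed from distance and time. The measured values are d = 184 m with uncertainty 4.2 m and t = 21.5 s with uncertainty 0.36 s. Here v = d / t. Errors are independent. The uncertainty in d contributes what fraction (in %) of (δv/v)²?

65.0%

(δv/v)² = (1·δd/d)² + (-1·δt/t)²
  d term: (1×0.0228)² = 0.000521
  t term: (-1×0.0167)² = 0.000280
Total = 0.000801. Share from d = 0.000521/0.000801 = 0.650.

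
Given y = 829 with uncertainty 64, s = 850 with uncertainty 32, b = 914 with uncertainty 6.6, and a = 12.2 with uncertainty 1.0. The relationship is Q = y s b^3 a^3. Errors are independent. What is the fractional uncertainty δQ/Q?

0.261

For a monomial Q ∝ y, s, b^3, a^3, fractional errors add in quadrature:
  (1·δy/y)² = (1×0.0772)² = 0.00596;  (1·δs/s)² = (1×0.0376)² = 0.00142;  (3·δb/b)² = (3×0.00722)² = 0.000469;  (3·δa/a)² = (3×0.0820)² = 0.0605
δQ/Q = √(0.0683) = 0.261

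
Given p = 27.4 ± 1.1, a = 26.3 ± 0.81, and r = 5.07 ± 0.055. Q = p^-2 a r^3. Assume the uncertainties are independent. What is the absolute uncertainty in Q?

Q is a product of powers, so relative uncertainties combine in quadrature:
  (-2·δp/p)² = (-2×0.0401)² = 0.00645;  (1·δa/a)² = (1×0.0308)² = 0.000949;  (3·δr/r)² = (3×0.0108)² = 0.00106
δQ/Q = √(0.00845) = 0.0919
Q = 4.57, so δQ = 0.0919 × 4.57 = 0.420.

0.420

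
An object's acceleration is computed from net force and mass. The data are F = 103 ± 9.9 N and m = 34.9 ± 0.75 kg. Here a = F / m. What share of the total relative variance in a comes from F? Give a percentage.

95.2%

(δa/a)² = (1·δF/F)² + (-1·δm/m)²
  F term: (1×0.0961)² = 0.00924
  m term: (-1×0.0215)² = 0.000462
Total = 0.00970. Share from F = 0.00924/0.00970 = 0.952.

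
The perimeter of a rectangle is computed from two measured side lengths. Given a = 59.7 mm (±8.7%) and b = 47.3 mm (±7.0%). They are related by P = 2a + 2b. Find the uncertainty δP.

12.3 mm

Sums and differences: (δP)² = Σ (cᵢ δxᵢ)².
  (2·δa)² = 108;  (2·δb)² = 43.9
δP = √(152) = 12.3 mm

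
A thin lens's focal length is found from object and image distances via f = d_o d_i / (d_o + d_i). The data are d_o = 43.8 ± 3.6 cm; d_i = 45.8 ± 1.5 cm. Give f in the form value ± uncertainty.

∂f/∂d_o = (d_i/(d_o+d_i))² = 0.261;  ∂f/∂d_i = (d_o/(d_o+d_i))² = 0.239
δf = √((∂f/∂d_o · δd_o)² + (∂f/∂d_i · δd_i)²) = √(0.885 + 0.128) = 1.01 cm
f = 22.4 cm.

22.4 ± 1.01 cm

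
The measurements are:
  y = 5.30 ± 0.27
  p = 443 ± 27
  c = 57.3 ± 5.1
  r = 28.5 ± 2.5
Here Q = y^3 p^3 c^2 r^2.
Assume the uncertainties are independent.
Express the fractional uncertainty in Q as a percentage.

Relative error in a monomial: (δQ/Q)² = Σ (nᵢ · δxᵢ/xᵢ)².
  (3·δy/y)² = (3×0.0509)² = 0.0234;  (3·δp/p)² = (3×0.0609)² = 0.0334;  (2·δc/c)² = (2×0.0890)² = 0.0317;  (2·δr/r)² = (2×0.0877)² = 0.0308
δQ/Q = √(0.119) = 0.345

34.5%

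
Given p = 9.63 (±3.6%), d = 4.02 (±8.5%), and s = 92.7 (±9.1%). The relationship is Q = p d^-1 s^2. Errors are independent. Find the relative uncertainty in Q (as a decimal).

Q is a product of powers, so relative uncertainties combine in quadrature:
  (1·δp/p)² = (1×0.0360)² = 0.00130;  (-1·δd/d)² = (-1×0.0850)² = 0.00723;  (2·δs/s)² = (2×0.0910)² = 0.0331
δQ/Q = √(0.0416) = 0.204

0.204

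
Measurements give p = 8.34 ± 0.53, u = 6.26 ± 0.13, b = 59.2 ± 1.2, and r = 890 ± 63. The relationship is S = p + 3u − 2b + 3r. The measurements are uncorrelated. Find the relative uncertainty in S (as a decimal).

0.0733

S is a linear combination, so absolute uncertainties add in quadrature:
  (δp)² = 0.281;  (3·δu)² = 0.152;  (2·δb)² = 5.76;  (3·δr)² = 35700
δS = √(35700) = 189
S = 2580, so δS/S = 189/2580 = 0.0733.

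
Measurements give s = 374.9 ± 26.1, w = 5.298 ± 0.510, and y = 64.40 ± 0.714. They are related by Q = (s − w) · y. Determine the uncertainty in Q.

1700

Let u = s − w = 369.6. δu = √(δs² + δw²) = √(681 + 0.260) = 26.1, so δu/u = 0.0706.
Q is then a monomial in u, y:
δQ/Q = √((δu/u)² + (1·δy/y)²) = √(0.00499 + 0.000123) = 0.0715
Q = 23800, so δQ = 0.0715 × 23800 = 1700.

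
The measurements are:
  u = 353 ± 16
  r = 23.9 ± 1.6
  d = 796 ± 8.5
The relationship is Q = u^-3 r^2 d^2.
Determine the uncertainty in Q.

Q is a product of powers, so relative uncertainties combine in quadrature:
  (-3·δu/u)² = (-3×0.0453)² = 0.0185;  (2·δr/r)² = (2×0.0669)² = 0.0179;  (2·δd/d)² = (2×0.0107)² = 0.000456
δQ/Q = √(0.0369) = 0.192
Q = 8.23, so δQ = 0.192 × 8.23 = 1.58.

1.58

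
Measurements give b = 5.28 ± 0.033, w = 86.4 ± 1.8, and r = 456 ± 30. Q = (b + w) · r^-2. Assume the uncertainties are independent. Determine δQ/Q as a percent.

Let u = b + w = 91.7. δu = √(δb² + δw²) = √(0.00109 + 3.24) = 1.80, so δu/u = 0.0196.
Q is then a monomial in u, r:
δQ/Q = √((δu/u)² + (-2·δr/r)²) = √(0.000386 + 0.0173) = 0.133

13.3%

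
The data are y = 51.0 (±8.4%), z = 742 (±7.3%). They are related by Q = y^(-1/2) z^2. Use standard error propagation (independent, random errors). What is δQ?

Relative error in a monomial: (δQ/Q)² = Σ (nᵢ · δxᵢ/xᵢ)².
  (−½·δy/y)² = (-0.5×0.0840)² = 0.00176;  (2·δz/z)² = (2×0.0730)² = 0.0213
δQ/Q = √(0.0231) = 0.152
Q = 77100, so δQ = 0.152 × 77100 = 11700.

11700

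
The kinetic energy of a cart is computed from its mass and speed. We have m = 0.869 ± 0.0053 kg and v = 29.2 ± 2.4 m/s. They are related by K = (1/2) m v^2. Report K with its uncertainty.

Products/powers → add relative errors in quadrature, weighted by exponent:
  (1·δm/m)² = (1×0.00610)² = 3.72e-05;  (2·δv/v)² = (2×0.0822)² = 0.0270
δK/K = √(0.0271) = 0.164
K = 370 J, so δK = 0.164 × 370 = 60.9 J.

370 ± 60.9 J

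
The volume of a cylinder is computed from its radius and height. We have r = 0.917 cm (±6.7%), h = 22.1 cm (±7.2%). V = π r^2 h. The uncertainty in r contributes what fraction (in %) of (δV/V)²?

77.6%

(δV/V)² = (2·δr/r)² + (1·δh/h)²
  r term: (2×0.0670)² = 0.0180
  h term: (1×0.0720)² = 0.00518
Total = 0.0231. Share from r = 0.0180/0.0231 = 0.776.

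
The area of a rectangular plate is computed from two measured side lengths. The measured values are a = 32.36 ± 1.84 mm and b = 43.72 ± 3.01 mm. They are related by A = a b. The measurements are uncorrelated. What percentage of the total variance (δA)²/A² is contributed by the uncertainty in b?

(δA/A)² = (1·δa/a)² + (1·δb/b)²
  a term: (1×0.0569)² = 0.00323
  b term: (1×0.0688)² = 0.00474
Total = 0.00797. Share from b = 0.00474/0.00797 = 0.594.

59.4%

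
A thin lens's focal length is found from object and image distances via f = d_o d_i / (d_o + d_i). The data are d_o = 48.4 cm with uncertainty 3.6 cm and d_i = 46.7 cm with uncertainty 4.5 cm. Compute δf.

1.45 cm

∂f/∂d_o = (d_i/(d_o+d_i))² = 0.241;  ∂f/∂d_i = (d_o/(d_o+d_i))² = 0.259
δf = √((∂f/∂d_o · δd_o)² + (∂f/∂d_i · δd_i)²) = √(0.754 + 1.36) = 1.45 cm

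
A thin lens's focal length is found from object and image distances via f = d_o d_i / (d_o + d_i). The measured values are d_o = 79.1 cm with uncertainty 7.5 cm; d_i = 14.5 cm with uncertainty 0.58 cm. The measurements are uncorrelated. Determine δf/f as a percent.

3.69%

∂f/∂d_o = (d_i/(d_o+d_i))² = 0.0240;  ∂f/∂d_i = (d_o/(d_o+d_i))² = 0.714
δf = √((∂f/∂d_o · δd_o)² + (∂f/∂d_i · δd_i)²) = √(0.0324 + 0.172) = 0.452 cm
f = 12.3 cm, so δf/f = 0.452/12.3 = 0.0369.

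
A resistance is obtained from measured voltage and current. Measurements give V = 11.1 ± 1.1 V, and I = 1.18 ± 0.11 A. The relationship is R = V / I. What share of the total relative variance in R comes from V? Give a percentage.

(δR/R)² = (1·δV/V)² + (-1·δI/I)²
  V term: (1×0.0991)² = 0.00982
  I term: (-1×0.0932)² = 0.00869
Total = 0.0185. Share from V = 0.00982/0.0185 = 0.531.

53.1%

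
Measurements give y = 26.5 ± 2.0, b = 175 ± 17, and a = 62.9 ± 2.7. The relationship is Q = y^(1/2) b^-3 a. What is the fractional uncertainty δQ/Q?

0.297

Relative error in a monomial: (δQ/Q)² = Σ (nᵢ · δxᵢ/xᵢ)².
  (½·δy/y)² = (0.5×0.0755)² = 0.00142;  (-3·δb/b)² = (-3×0.0971)² = 0.0849;  (1·δa/a)² = (1×0.0429)² = 0.00184
δQ/Q = √(0.0882) = 0.297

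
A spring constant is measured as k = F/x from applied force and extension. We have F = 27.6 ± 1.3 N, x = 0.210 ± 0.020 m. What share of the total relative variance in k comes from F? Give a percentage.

(δk/k)² = (1·δF/F)² + (-1·δx/x)²
  F term: (1×0.0471)² = 0.00222
  x term: (-1×0.0952)² = 0.00907
Total = 0.0113. Share from F = 0.00222/0.0113 = 0.197.

19.7%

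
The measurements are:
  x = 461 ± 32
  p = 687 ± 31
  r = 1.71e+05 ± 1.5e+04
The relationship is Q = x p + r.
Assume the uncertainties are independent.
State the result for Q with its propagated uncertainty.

Let w = x·p = 3.17e+05. δw/w = √((1·δx/x)² + (1·δp/p)²) = √(0.00482 + 0.00204) = 0.0828, so δw = 26200.
Q = w + r: δQ = √(δw² + δr²) = √(6.88e+08 + 2.25e+08) = 30200
Q = 4.88e+05.

(4.88 ± 0.302) × 10^5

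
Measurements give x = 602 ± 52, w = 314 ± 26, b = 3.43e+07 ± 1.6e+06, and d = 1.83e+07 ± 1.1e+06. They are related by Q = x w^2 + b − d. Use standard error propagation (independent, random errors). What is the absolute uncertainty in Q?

1.13e+07

Let p = x·w^2 = 5.94e+07. δp/p = √((1·δx/x)² + (2·δw/w)²) = √(0.00746 + 0.0274) = 0.187, so δp = 1.11e+07.
Q = p + b − d: δQ = √(δp² + δb² + δd²) = √(1.23e+14 + 2.56e+12 + 1.21e+12) = 1.13e+07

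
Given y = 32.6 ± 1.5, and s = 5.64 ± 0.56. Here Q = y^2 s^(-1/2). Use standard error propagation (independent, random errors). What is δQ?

46.8

Since Q is a product/quotient, work with relative uncertainties:
  (2·δy/y)² = (2×0.0460)² = 0.00847;  (−½·δs/s)² = (-0.5×0.0993)² = 0.00246
δQ/Q = √(0.0109) = 0.105
Q = 448, so δQ = 0.105 × 448 = 46.8.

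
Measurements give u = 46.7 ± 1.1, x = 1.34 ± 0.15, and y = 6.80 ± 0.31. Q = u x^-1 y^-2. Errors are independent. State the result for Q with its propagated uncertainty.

0.754 ± 0.110

Each factor contributes (exponent × relative error)² to (δQ/Q)²:
  (1·δu/u)² = (1×0.0236)² = 0.000555;  (-1·δx/x)² = (-1×0.112)² = 0.0125;  (-2·δy/y)² = (-2×0.0456)² = 0.00831
δQ/Q = √(0.0214) = 0.146
Q = 0.754, so δQ = 0.146 × 0.754 = 0.110.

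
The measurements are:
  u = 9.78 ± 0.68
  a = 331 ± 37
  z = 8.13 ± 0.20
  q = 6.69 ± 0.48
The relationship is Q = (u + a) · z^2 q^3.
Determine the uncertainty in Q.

1.66e+06

Let w = u + a = 341. δw = √(δu² + δa²) = √(0.462 + 1370) = 37.0, so δw/w = 0.109.
Q is then a monomial in w, z, q:
δQ/Q = √((δw/w)² + (2·δz/z)² + (3·δq/q)²) = √(0.0118 + 0.00242 + 0.0463) = 0.246
Q = 6.74e+06, so δQ = 0.246 × 6.74e+06 = 1.66e+06.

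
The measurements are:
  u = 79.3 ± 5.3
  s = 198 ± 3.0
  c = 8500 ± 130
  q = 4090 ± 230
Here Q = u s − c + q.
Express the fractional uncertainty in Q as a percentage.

Let p = u·s = 15700. δp/p = √((1·δu/u)² + (1·δs/s)²) = √(0.00447 + 0.000230) = 0.0685, so δp = 1080.
Q = p − c + q: δQ = √(δp² + δc² + δq²) = √(1.16e+06 + 16900 + 52900) = 1110
Q = 11300, so δQ/Q = 1110/11300 = 0.0981.

9.81%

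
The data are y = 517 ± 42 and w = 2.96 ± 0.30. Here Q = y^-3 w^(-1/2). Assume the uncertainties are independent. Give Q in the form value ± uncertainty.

(4.21 ± 1.05) × 10^-9

Since Q is a product/quotient, work with relative uncertainties:
  (-3·δy/y)² = (-3×0.0812)² = 0.0594;  (−½·δw/w)² = (-0.5×0.101)² = 0.00257
δQ/Q = √(0.0620) = 0.249
Q = 4.21e-09, so δQ = 0.249 × 4.21e-09 = 1.05e-09.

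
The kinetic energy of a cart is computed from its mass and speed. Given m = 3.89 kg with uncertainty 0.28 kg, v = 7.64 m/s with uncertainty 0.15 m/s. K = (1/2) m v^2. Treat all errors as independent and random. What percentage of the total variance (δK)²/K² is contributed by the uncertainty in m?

(δK/K)² = (1·δm/m)² + (2·δv/v)²
  m term: (1×0.0720)² = 0.00518
  v term: (2×0.0196)² = 0.00154
Total = 0.00672. Share from m = 0.00518/0.00672 = 0.771.

77.1%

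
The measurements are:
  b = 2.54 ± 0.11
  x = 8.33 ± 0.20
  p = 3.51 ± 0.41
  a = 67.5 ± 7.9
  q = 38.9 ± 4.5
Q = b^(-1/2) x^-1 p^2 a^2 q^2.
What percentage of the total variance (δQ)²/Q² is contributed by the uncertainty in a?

(δQ/Q)² = (−½·δb/b)² + (-1·δx/x)² + (2·δp/p)² + (2·δa/a)² + (2·δq/q)²
  b term: (-0.5×0.0433)² = 0.000469
  x term: (-1×0.0240)² = 0.000576
  p term: (2×0.117)² = 0.0546
  a term: (2×0.117)² = 0.0548
  q term: (2×0.116)² = 0.0535
Total = 0.164. Share from a = 0.0548/0.164 = 0.334.

33.4%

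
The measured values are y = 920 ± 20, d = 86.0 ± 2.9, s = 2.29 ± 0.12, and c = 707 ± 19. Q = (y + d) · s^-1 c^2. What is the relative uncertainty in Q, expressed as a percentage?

Let u = y + d = 1010. δu = √(δy² + δd²) = √(400 + 8.41) = 20.2, so δu/u = 0.0201.
Q is then a monomial in u, s, c:
δQ/Q = √((δu/u)² + (-1·δs/s)² + (2·δc/c)²) = √(0.000404 + 0.00275 + 0.00289) = 0.0777

7.77%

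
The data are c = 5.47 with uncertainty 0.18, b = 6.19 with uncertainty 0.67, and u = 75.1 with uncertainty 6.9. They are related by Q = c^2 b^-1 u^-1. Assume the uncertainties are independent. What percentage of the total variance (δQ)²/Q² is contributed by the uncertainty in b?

(δQ/Q)² = (2·δc/c)² + (-1·δb/b)² + (-1·δu/u)²
  c term: (2×0.0329)² = 0.00433
  b term: (-1×0.108)² = 0.0117
  u term: (-1×0.0919)² = 0.00844
Total = 0.0245. Share from b = 0.0117/0.0245 = 0.478.

47.8%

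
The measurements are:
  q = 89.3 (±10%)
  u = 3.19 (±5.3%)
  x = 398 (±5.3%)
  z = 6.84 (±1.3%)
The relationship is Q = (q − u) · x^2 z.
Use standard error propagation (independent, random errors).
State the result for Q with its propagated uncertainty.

(9.33 ± 1.39) × 10^7

Let w = q − u = 86.1. δw = √(δq² + δu²) = √(79.7 + 0.0286) = 8.93, so δw/w = 0.104.
Q is then a monomial in w, x, z:
δQ/Q = √((δw/w)² + (2·δx/x)² + (1·δz/z)²) = √(0.0108 + 0.0112 + 0.000169) = 0.149
Q = 9.33e+07, so δQ = 0.149 × 9.33e+07 = 1.39e+07.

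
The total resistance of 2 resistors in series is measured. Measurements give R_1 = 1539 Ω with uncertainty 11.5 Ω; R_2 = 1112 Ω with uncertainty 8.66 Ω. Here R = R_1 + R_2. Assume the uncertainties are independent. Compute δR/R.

0.00543

Each term contributes (cᵢ δxᵢ)² to (δR)²:
  (δR_1)² = 132;  (δR_2)² = 75.0
δR = √(207) = 14.4 Ω
R = 2651 Ω, so δR/R = 14.4/2651 = 0.00543.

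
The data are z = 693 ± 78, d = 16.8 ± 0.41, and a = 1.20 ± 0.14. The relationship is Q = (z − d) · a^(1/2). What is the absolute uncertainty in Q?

95.8

Let u = z − d = 676. δu = √(δz² + δd²) = √(6080 + 0.168) = 78.0, so δu/u = 0.115.
Q is then a monomial in u, a:
δQ/Q = √((δu/u)² + (½·δa/a)²) = √(0.0133 + 0.00340) = 0.129
Q = 741, so δQ = 0.129 × 741 = 95.8.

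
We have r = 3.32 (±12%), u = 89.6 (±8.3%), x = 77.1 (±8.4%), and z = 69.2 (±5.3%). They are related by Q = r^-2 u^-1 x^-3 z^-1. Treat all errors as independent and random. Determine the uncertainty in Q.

1.15e-11

Relative error in a monomial: (δQ/Q)² = Σ (nᵢ · δxᵢ/xᵢ)².
  (-2·δr/r)² = (-2×0.120)² = 0.0576;  (-1·δu/u)² = (-1×0.0830)² = 0.00689;  (-3·δx/x)² = (-3×0.0840)² = 0.0635;  (-1·δz/z)² = (-1×0.0530)² = 0.00281
δQ/Q = √(0.131) = 0.362
Q = 3.19e-11, so δQ = 0.362 × 3.19e-11 = 1.15e-11.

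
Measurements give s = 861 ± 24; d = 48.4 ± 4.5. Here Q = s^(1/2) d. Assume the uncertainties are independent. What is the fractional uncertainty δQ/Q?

0.0940

Since Q is a product/quotient, work with relative uncertainties:
  (½·δs/s)² = (0.5×0.0279)² = 0.000194;  (1·δd/d)² = (1×0.0930)² = 0.00864
δQ/Q = √(0.00884) = 0.0940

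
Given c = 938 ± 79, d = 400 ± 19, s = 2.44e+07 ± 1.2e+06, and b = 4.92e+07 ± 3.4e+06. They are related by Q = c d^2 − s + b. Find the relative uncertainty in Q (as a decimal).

0.111

Let p = c·d^2 = 1.5e+08. δp/p = √((1·δc/c)² + (2·δd/d)²) = √(0.00709 + 0.00903) = 0.127, so δp = 1.91e+07.
Q = p − s + b: δQ = √(δp² + δs² + δb²) = √(3.63e+14 + 1.44e+12 + 1.16e+13) = 1.94e+07
Q = 1.75e+08, so δQ/Q = 1.94e+07/1.75e+08 = 0.111.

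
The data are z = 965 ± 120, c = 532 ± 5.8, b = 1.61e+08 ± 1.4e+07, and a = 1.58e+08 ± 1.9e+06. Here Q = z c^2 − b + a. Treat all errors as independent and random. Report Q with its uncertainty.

Let p = z·c^2 = 2.73e+08. δp/p = √((1·δz/z)² + (2·δc/c)²) = √(0.0155 + 0.000475) = 0.126, so δp = 3.45e+07.
Q = p − b + a: δQ = √(δp² + δb² + δa²) = √(1.19e+15 + 1.96e+14 + 3.61e+12) = 3.73e+07
Q = 2.7e+08.

(2.70 ± 0.373) × 10^8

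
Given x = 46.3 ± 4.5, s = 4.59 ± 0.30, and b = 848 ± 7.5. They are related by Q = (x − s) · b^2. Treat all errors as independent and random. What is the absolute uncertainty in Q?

Let u = x − s = 41.7. δu = √(δx² + δs²) = √(20.2 + 0.0900) = 4.51, so δu/u = 0.108.
Q is then a monomial in u, b:
δQ/Q = √((δu/u)² + (2·δb/b)²) = √(0.0117 + 0.000313) = 0.110
Q = 3e+07, so δQ = 0.110 × 3e+07 = 3.29e+06.

3.29e+06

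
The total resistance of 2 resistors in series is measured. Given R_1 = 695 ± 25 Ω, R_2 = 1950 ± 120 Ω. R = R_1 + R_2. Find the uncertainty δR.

R is a linear combination, so absolute uncertainties add in quadrature:
  (δR_1)² = 625;  (δR_2)² = 14400
δR = √(15000) = 123 Ω

123 Ω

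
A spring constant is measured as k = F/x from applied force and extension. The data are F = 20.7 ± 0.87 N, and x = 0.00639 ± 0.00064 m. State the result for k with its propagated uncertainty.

Relative error in a monomial: (δk/k)² = Σ (nᵢ · δxᵢ/xᵢ)².
  (1·δF/F)² = (1×0.0420)² = 0.00177;  (-1·δx/x)² = (-1×0.100)² = 0.0100
δk/k = √(0.0118) = 0.109
k = 3240 N/m, so δk = 0.109 × 3240 = 352 N/m.

3240 ± 352 N/m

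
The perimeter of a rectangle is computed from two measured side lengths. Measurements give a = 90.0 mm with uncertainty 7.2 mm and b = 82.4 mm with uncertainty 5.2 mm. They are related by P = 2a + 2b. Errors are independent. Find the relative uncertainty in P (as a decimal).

For a sum/difference, combine absolute errors in quadrature:
  (2·δa)² = 207;  (2·δb)² = 108
δP = √(316) = 17.8 mm
P = 345 mm, so δP/P = 17.8/345 = 0.0515.

0.0515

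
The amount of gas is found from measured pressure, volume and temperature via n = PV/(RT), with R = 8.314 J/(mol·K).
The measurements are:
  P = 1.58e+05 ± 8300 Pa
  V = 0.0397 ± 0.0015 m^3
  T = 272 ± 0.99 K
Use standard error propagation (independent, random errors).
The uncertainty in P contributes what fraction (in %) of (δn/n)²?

65.7%

(δn/n)² = (1·δP/P)² + (1·δV/V)² + (-1·δT/T)²
  P term: (1×0.0525)² = 0.00276
  V term: (1×0.0378)² = 0.00143
  T term: (-1×0.00364)² = 1.32e-05
Total = 0.00420. Share from P = 0.00276/0.00420 = 0.657.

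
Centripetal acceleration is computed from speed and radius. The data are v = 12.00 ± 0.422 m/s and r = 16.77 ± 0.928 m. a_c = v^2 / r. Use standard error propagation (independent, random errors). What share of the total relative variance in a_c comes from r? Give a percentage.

38.2%

(δa_c/a_c)² = (2·δv/v)² + (-1·δr/r)²
  v term: (2×0.0352)² = 0.00495
  r term: (-1×0.0553)² = 0.00306
Total = 0.00801. Share from r = 0.00306/0.00801 = 0.382.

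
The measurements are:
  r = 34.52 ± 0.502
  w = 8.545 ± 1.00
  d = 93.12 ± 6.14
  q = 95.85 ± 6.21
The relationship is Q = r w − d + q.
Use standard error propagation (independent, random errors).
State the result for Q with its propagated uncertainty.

Let p = r·w = 295.0. δp/p = √((1·δr/r)² + (1·δw/w)²) = √(0.000211 + 0.0137) = 0.118, so δp = 34.8.
Q = p − d + q: δQ = √(δp² + δd² + δq²) = √(1210 + 37.7 + 38.6) = 35.9
Q = 297.7.

297.7 ± 35.9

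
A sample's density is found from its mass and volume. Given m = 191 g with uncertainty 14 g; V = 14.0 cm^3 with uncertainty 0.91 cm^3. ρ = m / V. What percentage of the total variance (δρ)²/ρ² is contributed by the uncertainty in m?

56.0%

(δρ/ρ)² = (1·δm/m)² + (-1·δV/V)²
  m term: (1×0.0733)² = 0.00537
  V term: (-1×0.0650)² = 0.00423
Total = 0.00960. Share from m = 0.00537/0.00960 = 0.560.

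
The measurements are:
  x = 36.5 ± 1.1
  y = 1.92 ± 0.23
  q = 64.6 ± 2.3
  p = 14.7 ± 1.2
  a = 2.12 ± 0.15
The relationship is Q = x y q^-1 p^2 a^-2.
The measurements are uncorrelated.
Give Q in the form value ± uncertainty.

52.2 ± 13.1

Products/powers → add relative errors in quadrature, weighted by exponent:
  (1·δx/x)² = (1×0.0301)² = 0.000908;  (1·δy/y)² = (1×0.120)² = 0.0144;  (-1·δq/q)² = (-1×0.0356)² = 0.00127;  (2·δp/p)² = (2×0.0816)² = 0.0267;  (-2·δa/a)² = (-2×0.0708)² = 0.0200
δQ/Q = √(0.0632) = 0.251
Q = 52.2, so δQ = 0.251 × 52.2 = 13.1.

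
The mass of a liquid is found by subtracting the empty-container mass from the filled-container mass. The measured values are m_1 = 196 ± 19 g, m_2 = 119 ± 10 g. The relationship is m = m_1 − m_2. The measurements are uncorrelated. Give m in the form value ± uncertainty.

77.0 ± 21.5 g

Absolute uncertainties add in quadrature for a linear combination:
  (δm_1)² = 361;  (δm_2)² = 100
δm = √(461) = 21.5 g
m = 77.0 g.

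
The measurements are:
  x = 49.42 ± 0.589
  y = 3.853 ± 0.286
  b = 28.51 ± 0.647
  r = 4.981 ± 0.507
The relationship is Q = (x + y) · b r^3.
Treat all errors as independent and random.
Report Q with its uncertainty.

Let u = x + y = 53.27. δu = √(δx² + δy²) = √(0.347 + 0.0818) = 0.655, so δu/u = 0.0123.
Q is then a monomial in u, b, r:
δQ/Q = √((δu/u)² + (1·δb/b)² + (3·δr/r)²) = √(0.000151 + 0.000515 + 0.0932) = 0.306
Q = 187700, so δQ = 0.306 × 187700 = 57500.

187700 ± 57500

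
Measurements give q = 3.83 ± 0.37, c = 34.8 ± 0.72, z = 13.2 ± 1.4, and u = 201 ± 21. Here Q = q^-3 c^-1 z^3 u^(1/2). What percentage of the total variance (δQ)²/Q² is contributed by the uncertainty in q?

44.6%

(δQ/Q)² = (-3·δq/q)² + (-1·δc/c)² + (3·δz/z)² + (½·δu/u)²
  q term: (-3×0.0966)² = 0.0840
  c term: (-1×0.0207)² = 0.000428
  z term: (3×0.106)² = 0.101
  u term: (0.5×0.104)² = 0.00273
Total = 0.188. Share from q = 0.0840/0.188 = 0.446.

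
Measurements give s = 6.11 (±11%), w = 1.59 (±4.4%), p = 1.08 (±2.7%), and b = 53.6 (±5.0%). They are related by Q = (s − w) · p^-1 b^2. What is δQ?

Let u = s − w = 4.52. δu = √(δs² + δw²) = √(0.452 + 0.00489) = 0.676, so δu/u = 0.149.
Q is then a monomial in u, p, b:
δQ/Q = √((δu/u)² + (-1·δp/p)² + (2·δb/b)²) = √(0.0223 + 0.000729 + 0.0100) = 0.182
Q = 12000, so δQ = 0.182 × 12000 = 2190.

2190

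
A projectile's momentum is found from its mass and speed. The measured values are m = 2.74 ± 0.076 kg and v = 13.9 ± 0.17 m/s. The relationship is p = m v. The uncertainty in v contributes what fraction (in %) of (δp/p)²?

16.3%

(δp/p)² = (1·δm/m)² + (1·δv/v)²
  m term: (1×0.0277)² = 0.000769
  v term: (1×0.0122)² = 0.000150
Total = 0.000919. Share from v = 0.000150/0.000919 = 0.163.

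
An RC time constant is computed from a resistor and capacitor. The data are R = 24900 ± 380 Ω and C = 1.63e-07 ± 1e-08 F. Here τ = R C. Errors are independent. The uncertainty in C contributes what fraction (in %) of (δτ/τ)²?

94.2%

(δτ/τ)² = (1·δR/R)² + (1·δC/C)²
  R term: (1×0.0153)² = 0.000233
  C term: (1×0.0613)² = 0.00376
Total = 0.00400. Share from C = 0.00376/0.00400 = 0.942.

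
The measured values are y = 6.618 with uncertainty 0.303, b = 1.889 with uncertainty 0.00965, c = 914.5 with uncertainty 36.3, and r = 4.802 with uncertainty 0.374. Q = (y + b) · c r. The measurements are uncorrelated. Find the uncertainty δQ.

Let u = y + b = 8.507. δu = √(δy² + δb²) = √(0.0918 + 9.31e-05) = 0.303, so δu/u = 0.0356.
Q is then a monomial in u, c, r:
δQ/Q = √((δu/u)² + (1·δc/c)² + (1·δr/r)²) = √(0.00127 + 0.00158 + 0.00607) = 0.0944
Q = 37360, so δQ = 0.0944 × 37360 = 3530.

3530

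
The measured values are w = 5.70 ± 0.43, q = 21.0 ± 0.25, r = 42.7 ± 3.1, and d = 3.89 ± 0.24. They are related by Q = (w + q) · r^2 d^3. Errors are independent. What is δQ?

6.76e+05

Let u = w + q = 26.7. δu = √(δw² + δq²) = √(0.185 + 0.0625) = 0.497, so δu/u = 0.0186.
Q is then a monomial in u, r, d:
δQ/Q = √((δu/u)² + (2·δr/r)² + (3·δd/d)²) = √(0.000347 + 0.0211 + 0.0343) = 0.236
Q = 2.87e+06, so δQ = 0.236 × 2.87e+06 = 6.76e+05.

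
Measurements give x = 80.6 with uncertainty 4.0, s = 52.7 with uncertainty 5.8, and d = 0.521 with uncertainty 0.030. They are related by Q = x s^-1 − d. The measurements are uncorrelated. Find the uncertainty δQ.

Let p = x·s^-1 = 1.53. δp/p = √((1·δx/x)² + (-1·δs/s)²) = √(0.00246 + 0.0121) = 0.121, so δp = 0.185.
Q = p − d: δQ = √(δp² + δd²) = √(0.0341 + 0.000900) = 0.187

0.187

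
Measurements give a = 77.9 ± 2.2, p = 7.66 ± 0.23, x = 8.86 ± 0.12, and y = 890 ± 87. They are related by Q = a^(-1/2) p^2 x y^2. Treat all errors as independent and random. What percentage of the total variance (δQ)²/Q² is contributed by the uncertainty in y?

90.5%

(δQ/Q)² = (−½·δa/a)² + (2·δp/p)² + (1·δx/x)² + (2·δy/y)²
  a term: (-0.5×0.0282)² = 0.000199
  p term: (2×0.0300)² = 0.00361
  x term: (1×0.0135)² = 0.000183
  y term: (2×0.0978)² = 0.0382
Total = 0.0422. Share from y = 0.0382/0.0422 = 0.905.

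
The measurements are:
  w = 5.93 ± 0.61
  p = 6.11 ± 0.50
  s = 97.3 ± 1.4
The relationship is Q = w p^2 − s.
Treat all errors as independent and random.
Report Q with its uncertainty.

124 ± 42.8

Let h = w·p^2 = 221. δh/h = √((1·δw/w)² + (2·δp/p)²) = √(0.0106 + 0.0268) = 0.193, so δh = 42.8.
Q = h − s: δQ = √(δh² + δs²) = √(1830 + 1.96) = 42.8
Q = 124.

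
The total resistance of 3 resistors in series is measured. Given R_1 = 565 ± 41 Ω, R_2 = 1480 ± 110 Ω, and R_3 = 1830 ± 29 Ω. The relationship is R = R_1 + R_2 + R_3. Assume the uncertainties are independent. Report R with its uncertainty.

3880 ± 121 Ω

R is a linear combination, so absolute uncertainties add in quadrature:
  (δR_1)² = 1680;  (δR_2)² = 12100;  (δR_3)² = 841
δR = √(14600) = 121 Ω
R = 3880 Ω.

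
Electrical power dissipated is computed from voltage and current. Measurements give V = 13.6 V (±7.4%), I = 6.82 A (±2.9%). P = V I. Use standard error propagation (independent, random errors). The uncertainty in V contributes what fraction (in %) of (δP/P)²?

(δP/P)² = (1·δV/V)² + (1·δI/I)²
  V term: (1×0.0740)² = 0.00548
  I term: (1×0.0290)² = 0.000841
Total = 0.00632. Share from V = 0.00548/0.00632 = 0.867.

86.7%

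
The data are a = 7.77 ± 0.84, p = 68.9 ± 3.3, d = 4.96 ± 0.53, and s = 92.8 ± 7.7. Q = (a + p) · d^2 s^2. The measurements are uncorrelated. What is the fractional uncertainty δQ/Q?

Let u = a + p = 76.7. δu = √(δa² + δp²) = √(0.706 + 10.9) = 3.41, so δu/u = 0.0444.
Q is then a monomial in u, d, s:
δQ/Q = √((δu/u)² + (2·δd/d)² + (2·δs/s)²) = √(0.00197 + 0.0457 + 0.0275) = 0.274

0.274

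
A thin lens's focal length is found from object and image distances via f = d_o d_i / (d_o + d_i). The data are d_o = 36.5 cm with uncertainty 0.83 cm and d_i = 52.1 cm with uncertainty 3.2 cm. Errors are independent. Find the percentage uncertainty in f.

2.86%

∂f/∂d_o = (d_i/(d_o+d_i))² = 0.346;  ∂f/∂d_i = (d_o/(d_o+d_i))² = 0.170
δf = √((∂f/∂d_o · δd_o)² + (∂f/∂d_i · δd_i)²) = √(0.0824 + 0.295) = 0.614 cm
f = 21.5 cm, so δf/f = 0.614/21.5 = 0.0286.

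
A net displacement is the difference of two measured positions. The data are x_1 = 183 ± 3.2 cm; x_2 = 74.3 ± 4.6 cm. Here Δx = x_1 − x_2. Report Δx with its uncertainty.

Sums and differences: (δΔx)² = Σ (cᵢ δxᵢ)².
  (δx_1)² = 10.2;  (δx_2)² = 21.2
δΔx = √(31.4) = 5.60 cm
Δx = 109 cm.

109 ± 5.60 cm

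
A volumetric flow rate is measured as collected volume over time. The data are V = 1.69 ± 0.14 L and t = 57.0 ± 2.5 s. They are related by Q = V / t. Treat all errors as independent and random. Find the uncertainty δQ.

Since Q is a product/quotient, work with relative uncertainties:
  (1·δV/V)² = (1×0.0828)² = 0.00686;  (-1·δt/t)² = (-1×0.0439)² = 0.00192
δQ/Q = √(0.00879) = 0.0937
Q = 0.0296 L/s, so δQ = 0.0937 × 0.0296 = 0.00278 L/s.

0.00278 L/s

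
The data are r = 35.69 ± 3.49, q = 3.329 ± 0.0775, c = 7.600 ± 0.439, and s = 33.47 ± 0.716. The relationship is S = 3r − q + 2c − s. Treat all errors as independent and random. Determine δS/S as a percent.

12.3%

For a sum/difference, combine absolute errors in quadrature:
  (3·δr)² = 110;  (δq)² = 0.00601;  (2·δc)² = 0.771;  (δs)² = 0.513
δS = √(111) = 10.5
S = 85.47, so δS/S = 10.5/85.47 = 0.123.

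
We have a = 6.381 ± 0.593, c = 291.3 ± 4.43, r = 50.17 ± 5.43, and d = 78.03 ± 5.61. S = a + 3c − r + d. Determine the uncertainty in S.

15.4

S is a linear combination, so absolute uncertainties add in quadrature:
  (δa)² = 0.352;  (3·δc)² = 177;  (δr)² = 29.5;  (δd)² = 31.5
δS = √(238) = 15.4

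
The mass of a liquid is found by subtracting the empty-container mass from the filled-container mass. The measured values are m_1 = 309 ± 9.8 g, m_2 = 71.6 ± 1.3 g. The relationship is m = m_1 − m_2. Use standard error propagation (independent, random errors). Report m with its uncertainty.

237 ± 9.89 g

Sums and differences: (δm)² = Σ (cᵢ δxᵢ)².
  (δm_1)² = 96.0;  (δm_2)² = 1.69
δm = √(97.7) = 9.89 g
m = 237 g.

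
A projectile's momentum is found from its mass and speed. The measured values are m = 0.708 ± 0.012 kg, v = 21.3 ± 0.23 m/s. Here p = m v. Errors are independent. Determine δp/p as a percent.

2.01%

Each factor contributes (exponent × relative error)² to (δp/p)²:
  (1·δm/m)² = (1×0.0169)² = 0.000287;  (1·δv/v)² = (1×0.0108)² = 0.000117
δp/p = √(0.000404) = 0.0201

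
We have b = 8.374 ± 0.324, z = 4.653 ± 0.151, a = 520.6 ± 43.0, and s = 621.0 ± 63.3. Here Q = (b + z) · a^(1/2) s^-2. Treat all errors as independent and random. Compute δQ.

Let u = b + z = 13.03. δu = √(δb² + δz²) = √(0.105 + 0.0228) = 0.357, so δu/u = 0.0274.
Q is then a monomial in u, a, s:
δQ/Q = √((δu/u)² + (½·δa/a)² + (-2·δs/s)²) = √(0.000753 + 0.00171 + 0.0416) = 0.210
Q = 0.0007707, so δQ = 0.210 × 0.0007707 = 0.000162.

0.000162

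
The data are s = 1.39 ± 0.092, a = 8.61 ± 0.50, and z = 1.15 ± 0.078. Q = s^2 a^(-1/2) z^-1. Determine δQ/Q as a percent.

For a monomial Q ∝ s^2, a^(-1/2), z^-1, fractional errors add in quadrature:
  (2·δs/s)² = (2×0.0662)² = 0.0175;  (−½·δa/a)² = (-0.5×0.0581)² = 0.000843;  (-1·δz/z)² = (-1×0.0678)² = 0.00460
δQ/Q = √(0.0230) = 0.152

15.2%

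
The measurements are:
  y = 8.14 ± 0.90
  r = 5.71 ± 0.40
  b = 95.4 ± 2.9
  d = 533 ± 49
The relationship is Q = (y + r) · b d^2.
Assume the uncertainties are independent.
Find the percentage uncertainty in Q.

Let u = y + r = 13.9. δu = √(δy² + δr²) = √(0.810 + 0.160) = 0.985, so δu/u = 0.0711.
Q is then a monomial in u, b, d:
δQ/Q = √((δu/u)² + (1·δb/b)² + (2·δd/d)²) = √(0.00506 + 0.000924 + 0.0338) = 0.199

19.9%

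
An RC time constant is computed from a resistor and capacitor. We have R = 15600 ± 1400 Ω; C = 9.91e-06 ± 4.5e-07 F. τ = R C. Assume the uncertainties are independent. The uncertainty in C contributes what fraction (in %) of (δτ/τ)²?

20.4%

(δτ/τ)² = (1·δR/R)² + (1·δC/C)²
  R term: (1×0.0897)² = 0.00805
  C term: (1×0.0454)² = 0.00206
Total = 0.0101. Share from C = 0.00206/0.0101 = 0.204.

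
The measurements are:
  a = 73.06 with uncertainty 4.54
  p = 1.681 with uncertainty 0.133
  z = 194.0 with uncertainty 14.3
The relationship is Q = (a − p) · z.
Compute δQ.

Let u = a − p = 71.38. δu = √(δa² + δp²) = √(20.6 + 0.0177) = 4.54, so δu/u = 0.0636.
Q is then a monomial in u, z:
δQ/Q = √((δu/u)² + (1·δz/z)²) = √(0.00405 + 0.00543) = 0.0974
Q = 13850, so δQ = 0.0974 × 13850 = 1350.

1350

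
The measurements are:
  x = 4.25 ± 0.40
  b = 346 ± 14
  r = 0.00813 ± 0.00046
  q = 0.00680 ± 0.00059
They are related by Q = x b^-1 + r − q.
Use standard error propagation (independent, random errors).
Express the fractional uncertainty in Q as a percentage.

10.8%

Let p = x·b^-1 = 0.0123. δp/p = √((1·δx/x)² + (-1·δb/b)²) = √(0.00886 + 0.00164) = 0.102, so δp = 0.00126.
Q = p + r − q: δQ = √(δp² + δr² + δq²) = √(1.58e-06 + 2.12e-07 + 3.48e-07) = 0.00146
Q = 0.0136, so δQ/Q = 0.00146/0.0136 = 0.108.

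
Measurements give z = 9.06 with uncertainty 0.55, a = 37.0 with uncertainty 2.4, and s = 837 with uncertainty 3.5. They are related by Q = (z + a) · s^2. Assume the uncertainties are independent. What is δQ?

1.75e+06

Let u = z + a = 46.1. δu = √(δz² + δa²) = √(0.303 + 5.76) = 2.46, so δu/u = 0.0535.
Q is then a monomial in u, s:
δQ/Q = √((δu/u)² + (2·δs/s)²) = √(0.00286 + 6.99e-05) = 0.0541
Q = 3.23e+07, so δQ = 0.0541 × 3.23e+07 = 1.75e+06.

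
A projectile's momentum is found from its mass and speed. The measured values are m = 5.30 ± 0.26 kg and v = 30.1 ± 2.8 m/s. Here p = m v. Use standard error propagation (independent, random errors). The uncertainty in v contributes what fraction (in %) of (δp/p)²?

78.2%

(δp/p)² = (1·δm/m)² + (1·δv/v)²
  m term: (1×0.0491)² = 0.00241
  v term: (1×0.0930)² = 0.00865
Total = 0.0111. Share from v = 0.00865/0.0111 = 0.782.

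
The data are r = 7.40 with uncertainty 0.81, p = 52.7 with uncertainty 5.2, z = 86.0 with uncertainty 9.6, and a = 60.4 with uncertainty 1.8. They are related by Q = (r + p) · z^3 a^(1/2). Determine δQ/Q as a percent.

Let u = r + p = 60.1. δu = √(δr² + δp²) = √(0.656 + 27.0) = 5.26, so δu/u = 0.0876.
Q is then a monomial in u, z, a:
δQ/Q = √((δu/u)² + (3·δz/z)² + (½·δa/a)²) = √(0.00767 + 0.112 + 0.000222) = 0.346

34.6%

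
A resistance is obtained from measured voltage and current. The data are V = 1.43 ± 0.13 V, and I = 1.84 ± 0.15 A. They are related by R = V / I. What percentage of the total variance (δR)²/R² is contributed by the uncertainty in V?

(δR/R)² = (1·δV/V)² + (-1·δI/I)²
  V term: (1×0.0909)² = 0.00826
  I term: (-1×0.0815)² = 0.00665
Total = 0.0149. Share from V = 0.00826/0.0149 = 0.554.

55.4%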